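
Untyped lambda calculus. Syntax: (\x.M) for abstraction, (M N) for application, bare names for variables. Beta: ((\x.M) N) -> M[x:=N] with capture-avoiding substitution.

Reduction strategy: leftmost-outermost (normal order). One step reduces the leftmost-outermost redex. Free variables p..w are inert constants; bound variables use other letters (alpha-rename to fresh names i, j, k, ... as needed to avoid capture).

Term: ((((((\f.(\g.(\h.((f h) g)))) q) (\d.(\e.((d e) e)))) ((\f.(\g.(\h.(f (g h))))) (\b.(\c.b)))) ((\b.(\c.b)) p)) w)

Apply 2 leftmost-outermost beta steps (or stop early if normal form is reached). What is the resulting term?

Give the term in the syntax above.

Step 0: ((((((\f.(\g.(\h.((f h) g)))) q) (\d.(\e.((d e) e)))) ((\f.(\g.(\h.(f (g h))))) (\b.(\c.b)))) ((\b.(\c.b)) p)) w)
Step 1: (((((\g.(\h.((q h) g))) (\d.(\e.((d e) e)))) ((\f.(\g.(\h.(f (g h))))) (\b.(\c.b)))) ((\b.(\c.b)) p)) w)
Step 2: ((((\h.((q h) (\d.(\e.((d e) e))))) ((\f.(\g.(\h.(f (g h))))) (\b.(\c.b)))) ((\b.(\c.b)) p)) w)

Answer: ((((\h.((q h) (\d.(\e.((d e) e))))) ((\f.(\g.(\h.(f (g h))))) (\b.(\c.b)))) ((\b.(\c.b)) p)) w)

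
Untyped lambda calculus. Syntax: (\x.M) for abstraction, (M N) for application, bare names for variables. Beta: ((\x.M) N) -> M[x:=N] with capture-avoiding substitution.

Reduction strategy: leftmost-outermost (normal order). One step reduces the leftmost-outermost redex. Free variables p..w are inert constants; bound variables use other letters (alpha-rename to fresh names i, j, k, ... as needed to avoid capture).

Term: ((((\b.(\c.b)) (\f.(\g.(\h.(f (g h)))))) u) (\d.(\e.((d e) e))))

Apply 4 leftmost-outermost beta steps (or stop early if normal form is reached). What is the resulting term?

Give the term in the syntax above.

Step 0: ((((\b.(\c.b)) (\f.(\g.(\h.(f (g h)))))) u) (\d.(\e.((d e) e))))
Step 1: (((\c.(\f.(\g.(\h.(f (g h)))))) u) (\d.(\e.((d e) e))))
Step 2: ((\f.(\g.(\h.(f (g h))))) (\d.(\e.((d e) e))))
Step 3: (\g.(\h.((\d.(\e.((d e) e))) (g h))))
Step 4: (\g.(\h.(\e.(((g h) e) e))))

Answer: (\g.(\h.(\e.(((g h) e) e))))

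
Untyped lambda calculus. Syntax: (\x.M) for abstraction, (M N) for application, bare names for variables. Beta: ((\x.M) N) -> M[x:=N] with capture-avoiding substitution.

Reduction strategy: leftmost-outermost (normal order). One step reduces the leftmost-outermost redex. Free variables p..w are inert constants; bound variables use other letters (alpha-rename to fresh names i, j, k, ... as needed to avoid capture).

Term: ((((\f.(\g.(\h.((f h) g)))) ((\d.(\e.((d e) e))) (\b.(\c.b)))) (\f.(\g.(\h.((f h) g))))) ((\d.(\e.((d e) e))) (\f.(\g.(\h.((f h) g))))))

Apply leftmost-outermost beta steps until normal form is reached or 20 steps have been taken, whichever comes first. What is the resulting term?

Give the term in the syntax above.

Answer: (\h.(\i.((h i) (\f.(\g.(\h.((f h) g)))))))

Derivation:
Step 0: ((((\f.(\g.(\h.((f h) g)))) ((\d.(\e.((d e) e))) (\b.(\c.b)))) (\f.(\g.(\h.((f h) g))))) ((\d.(\e.((d e) e))) (\f.(\g.(\h.((f h) g))))))
Step 1: (((\g.(\h.((((\d.(\e.((d e) e))) (\b.(\c.b))) h) g))) (\f.(\g.(\h.((f h) g))))) ((\d.(\e.((d e) e))) (\f.(\g.(\h.((f h) g))))))
Step 2: ((\h.((((\d.(\e.((d e) e))) (\b.(\c.b))) h) (\f.(\g.(\h.((f h) g)))))) ((\d.(\e.((d e) e))) (\f.(\g.(\h.((f h) g))))))
Step 3: ((((\d.(\e.((d e) e))) (\b.(\c.b))) ((\d.(\e.((d e) e))) (\f.(\g.(\h.((f h) g)))))) (\f.(\g.(\h.((f h) g)))))
Step 4: (((\e.(((\b.(\c.b)) e) e)) ((\d.(\e.((d e) e))) (\f.(\g.(\h.((f h) g)))))) (\f.(\g.(\h.((f h) g)))))
Step 5: ((((\b.(\c.b)) ((\d.(\e.((d e) e))) (\f.(\g.(\h.((f h) g)))))) ((\d.(\e.((d e) e))) (\f.(\g.(\h.((f h) g)))))) (\f.(\g.(\h.((f h) g)))))
Step 6: (((\c.((\d.(\e.((d e) e))) (\f.(\g.(\h.((f h) g)))))) ((\d.(\e.((d e) e))) (\f.(\g.(\h.((f h) g)))))) (\f.(\g.(\h.((f h) g)))))
Step 7: (((\d.(\e.((d e) e))) (\f.(\g.(\h.((f h) g))))) (\f.(\g.(\h.((f h) g)))))
Step 8: ((\e.(((\f.(\g.(\h.((f h) g)))) e) e)) (\f.(\g.(\h.((f h) g)))))
Step 9: (((\f.(\g.(\h.((f h) g)))) (\f.(\g.(\h.((f h) g))))) (\f.(\g.(\h.((f h) g)))))
Step 10: ((\g.(\h.(((\f.(\g.(\h.((f h) g)))) h) g))) (\f.(\g.(\h.((f h) g)))))
Step 11: (\h.(((\f.(\g.(\h.((f h) g)))) h) (\f.(\g.(\h.((f h) g))))))
Step 12: (\h.((\g.(\i.((h i) g))) (\f.(\g.(\h.((f h) g))))))
Step 13: (\h.(\i.((h i) (\f.(\g.(\h.((f h) g)))))))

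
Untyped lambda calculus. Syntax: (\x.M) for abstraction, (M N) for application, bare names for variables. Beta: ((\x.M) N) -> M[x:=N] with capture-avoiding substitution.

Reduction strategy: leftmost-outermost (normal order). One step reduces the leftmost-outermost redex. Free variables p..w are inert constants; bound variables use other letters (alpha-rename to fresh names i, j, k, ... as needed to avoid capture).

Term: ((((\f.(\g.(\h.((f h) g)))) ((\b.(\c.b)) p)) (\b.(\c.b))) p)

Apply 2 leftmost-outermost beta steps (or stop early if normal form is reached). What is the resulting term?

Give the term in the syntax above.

Answer: ((\h.((((\b.(\c.b)) p) h) (\b.(\c.b)))) p)

Derivation:
Step 0: ((((\f.(\g.(\h.((f h) g)))) ((\b.(\c.b)) p)) (\b.(\c.b))) p)
Step 1: (((\g.(\h.((((\b.(\c.b)) p) h) g))) (\b.(\c.b))) p)
Step 2: ((\h.((((\b.(\c.b)) p) h) (\b.(\c.b)))) p)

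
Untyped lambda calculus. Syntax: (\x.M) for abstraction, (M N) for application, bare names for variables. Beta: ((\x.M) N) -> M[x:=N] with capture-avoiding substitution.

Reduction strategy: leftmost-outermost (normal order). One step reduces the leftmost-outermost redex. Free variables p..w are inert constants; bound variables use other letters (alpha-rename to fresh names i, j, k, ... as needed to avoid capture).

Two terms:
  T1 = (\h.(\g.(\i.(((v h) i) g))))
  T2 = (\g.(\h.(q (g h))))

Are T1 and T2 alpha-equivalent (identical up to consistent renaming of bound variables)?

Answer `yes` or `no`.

Answer: no

Derivation:
Term 1: (\h.(\g.(\i.(((v h) i) g))))
Term 2: (\g.(\h.(q (g h))))
Alpha-equivalence: compare structure up to binder renaming.
Result: False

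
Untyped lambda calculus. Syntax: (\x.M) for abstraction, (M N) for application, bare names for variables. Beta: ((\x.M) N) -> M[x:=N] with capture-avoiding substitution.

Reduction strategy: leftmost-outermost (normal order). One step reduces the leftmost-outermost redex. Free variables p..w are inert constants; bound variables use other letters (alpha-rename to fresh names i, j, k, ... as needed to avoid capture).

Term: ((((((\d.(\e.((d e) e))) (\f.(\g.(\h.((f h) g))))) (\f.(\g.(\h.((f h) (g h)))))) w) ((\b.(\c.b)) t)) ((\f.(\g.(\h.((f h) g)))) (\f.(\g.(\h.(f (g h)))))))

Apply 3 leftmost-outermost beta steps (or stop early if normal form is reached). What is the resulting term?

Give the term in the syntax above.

Answer: (((((\g.(\h.(((\f.(\g.(\h.((f h) (g h))))) h) g))) (\f.(\g.(\h.((f h) (g h)))))) w) ((\b.(\c.b)) t)) ((\f.(\g.(\h.((f h) g)))) (\f.(\g.(\h.(f (g h)))))))

Derivation:
Step 0: ((((((\d.(\e.((d e) e))) (\f.(\g.(\h.((f h) g))))) (\f.(\g.(\h.((f h) (g h)))))) w) ((\b.(\c.b)) t)) ((\f.(\g.(\h.((f h) g)))) (\f.(\g.(\h.(f (g h)))))))
Step 1: (((((\e.(((\f.(\g.(\h.((f h) g)))) e) e)) (\f.(\g.(\h.((f h) (g h)))))) w) ((\b.(\c.b)) t)) ((\f.(\g.(\h.((f h) g)))) (\f.(\g.(\h.(f (g h)))))))
Step 2: ((((((\f.(\g.(\h.((f h) g)))) (\f.(\g.(\h.((f h) (g h)))))) (\f.(\g.(\h.((f h) (g h)))))) w) ((\b.(\c.b)) t)) ((\f.(\g.(\h.((f h) g)))) (\f.(\g.(\h.(f (g h)))))))
Step 3: (((((\g.(\h.(((\f.(\g.(\h.((f h) (g h))))) h) g))) (\f.(\g.(\h.((f h) (g h)))))) w) ((\b.(\c.b)) t)) ((\f.(\g.(\h.((f h) g)))) (\f.(\g.(\h.(f (g h)))))))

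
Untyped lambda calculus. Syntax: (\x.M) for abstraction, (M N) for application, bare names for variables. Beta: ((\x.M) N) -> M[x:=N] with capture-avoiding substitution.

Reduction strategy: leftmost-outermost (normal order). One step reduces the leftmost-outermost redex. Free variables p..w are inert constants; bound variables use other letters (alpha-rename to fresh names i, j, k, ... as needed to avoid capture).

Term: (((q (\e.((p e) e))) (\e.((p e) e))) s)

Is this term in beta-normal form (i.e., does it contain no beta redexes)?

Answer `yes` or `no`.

Answer: yes

Derivation:
Term: (((q (\e.((p e) e))) (\e.((p e) e))) s)
No beta redexes found.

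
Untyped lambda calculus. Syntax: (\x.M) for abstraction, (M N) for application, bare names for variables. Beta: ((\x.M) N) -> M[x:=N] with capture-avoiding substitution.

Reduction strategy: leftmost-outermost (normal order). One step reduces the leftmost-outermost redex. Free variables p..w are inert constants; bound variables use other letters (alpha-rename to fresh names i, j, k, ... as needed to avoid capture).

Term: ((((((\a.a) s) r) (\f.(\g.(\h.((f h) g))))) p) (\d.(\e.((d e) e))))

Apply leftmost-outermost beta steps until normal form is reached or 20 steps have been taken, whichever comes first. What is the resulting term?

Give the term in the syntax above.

Answer: ((((s r) (\f.(\g.(\h.((f h) g))))) p) (\d.(\e.((d e) e))))

Derivation:
Step 0: ((((((\a.a) s) r) (\f.(\g.(\h.((f h) g))))) p) (\d.(\e.((d e) e))))
Step 1: ((((s r) (\f.(\g.(\h.((f h) g))))) p) (\d.(\e.((d e) e))))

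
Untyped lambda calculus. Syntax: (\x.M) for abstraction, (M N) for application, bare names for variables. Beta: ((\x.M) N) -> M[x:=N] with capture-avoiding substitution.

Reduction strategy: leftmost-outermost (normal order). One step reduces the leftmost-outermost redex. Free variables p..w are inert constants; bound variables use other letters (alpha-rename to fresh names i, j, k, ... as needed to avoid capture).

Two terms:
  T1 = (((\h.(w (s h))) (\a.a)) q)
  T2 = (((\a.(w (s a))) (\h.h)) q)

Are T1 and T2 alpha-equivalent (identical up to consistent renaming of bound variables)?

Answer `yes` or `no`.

Term 1: (((\h.(w (s h))) (\a.a)) q)
Term 2: (((\a.(w (s a))) (\h.h)) q)
Alpha-equivalence: compare structure up to binder renaming.
Result: True

Answer: yes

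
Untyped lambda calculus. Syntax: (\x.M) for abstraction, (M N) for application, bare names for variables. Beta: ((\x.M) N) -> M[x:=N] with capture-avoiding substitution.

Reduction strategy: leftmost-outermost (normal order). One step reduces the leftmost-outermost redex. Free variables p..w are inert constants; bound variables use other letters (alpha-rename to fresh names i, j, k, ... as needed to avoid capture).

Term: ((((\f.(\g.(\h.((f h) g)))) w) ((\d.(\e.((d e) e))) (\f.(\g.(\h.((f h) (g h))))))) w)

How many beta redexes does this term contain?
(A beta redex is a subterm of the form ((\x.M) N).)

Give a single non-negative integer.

Answer: 2

Derivation:
Term: ((((\f.(\g.(\h.((f h) g)))) w) ((\d.(\e.((d e) e))) (\f.(\g.(\h.((f h) (g h))))))) w)
  Redex: ((\f.(\g.(\h.((f h) g)))) w)
  Redex: ((\d.(\e.((d e) e))) (\f.(\g.(\h.((f h) (g h))))))
Total redexes: 2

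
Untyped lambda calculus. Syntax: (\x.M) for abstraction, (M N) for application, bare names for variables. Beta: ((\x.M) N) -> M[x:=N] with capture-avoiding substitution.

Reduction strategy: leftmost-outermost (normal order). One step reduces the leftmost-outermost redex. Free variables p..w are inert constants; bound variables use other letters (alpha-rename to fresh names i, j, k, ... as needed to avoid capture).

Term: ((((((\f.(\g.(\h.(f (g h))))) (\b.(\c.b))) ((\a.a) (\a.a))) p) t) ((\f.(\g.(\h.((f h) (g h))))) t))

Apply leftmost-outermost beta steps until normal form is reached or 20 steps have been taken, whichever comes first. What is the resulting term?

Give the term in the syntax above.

Answer: (p (\g.(\h.((t h) (g h)))))

Derivation:
Step 0: ((((((\f.(\g.(\h.(f (g h))))) (\b.(\c.b))) ((\a.a) (\a.a))) p) t) ((\f.(\g.(\h.((f h) (g h))))) t))
Step 1: (((((\g.(\h.((\b.(\c.b)) (g h)))) ((\a.a) (\a.a))) p) t) ((\f.(\g.(\h.((f h) (g h))))) t))
Step 2: ((((\h.((\b.(\c.b)) (((\a.a) (\a.a)) h))) p) t) ((\f.(\g.(\h.((f h) (g h))))) t))
Step 3: ((((\b.(\c.b)) (((\a.a) (\a.a)) p)) t) ((\f.(\g.(\h.((f h) (g h))))) t))
Step 4: (((\c.(((\a.a) (\a.a)) p)) t) ((\f.(\g.(\h.((f h) (g h))))) t))
Step 5: ((((\a.a) (\a.a)) p) ((\f.(\g.(\h.((f h) (g h))))) t))
Step 6: (((\a.a) p) ((\f.(\g.(\h.((f h) (g h))))) t))
Step 7: (p ((\f.(\g.(\h.((f h) (g h))))) t))
Step 8: (p (\g.(\h.((t h) (g h)))))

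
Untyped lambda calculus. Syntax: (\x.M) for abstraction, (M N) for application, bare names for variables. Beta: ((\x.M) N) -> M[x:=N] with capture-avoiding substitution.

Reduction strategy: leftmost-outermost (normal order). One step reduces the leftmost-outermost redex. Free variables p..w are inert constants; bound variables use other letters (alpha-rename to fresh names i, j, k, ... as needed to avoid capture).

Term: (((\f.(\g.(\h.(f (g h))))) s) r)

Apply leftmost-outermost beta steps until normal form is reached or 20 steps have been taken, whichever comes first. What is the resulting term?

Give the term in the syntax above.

Answer: (\h.(s (r h)))

Derivation:
Step 0: (((\f.(\g.(\h.(f (g h))))) s) r)
Step 1: ((\g.(\h.(s (g h)))) r)
Step 2: (\h.(s (r h)))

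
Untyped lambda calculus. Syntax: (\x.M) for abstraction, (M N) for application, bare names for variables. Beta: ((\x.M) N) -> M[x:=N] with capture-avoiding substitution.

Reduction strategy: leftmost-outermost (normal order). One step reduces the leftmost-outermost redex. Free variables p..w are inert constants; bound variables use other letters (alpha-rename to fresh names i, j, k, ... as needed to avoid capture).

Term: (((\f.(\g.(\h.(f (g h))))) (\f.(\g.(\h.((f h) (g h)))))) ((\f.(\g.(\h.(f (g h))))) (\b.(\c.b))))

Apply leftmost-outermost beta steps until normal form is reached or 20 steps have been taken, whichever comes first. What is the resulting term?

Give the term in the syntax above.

Answer: (\h.(\g.(\i.(h i))))

Derivation:
Step 0: (((\f.(\g.(\h.(f (g h))))) (\f.(\g.(\h.((f h) (g h)))))) ((\f.(\g.(\h.(f (g h))))) (\b.(\c.b))))
Step 1: ((\g.(\h.((\f.(\g.(\h.((f h) (g h))))) (g h)))) ((\f.(\g.(\h.(f (g h))))) (\b.(\c.b))))
Step 2: (\h.((\f.(\g.(\h.((f h) (g h))))) (((\f.(\g.(\h.(f (g h))))) (\b.(\c.b))) h)))
Step 3: (\h.(\g.(\i.(((((\f.(\g.(\h.(f (g h))))) (\b.(\c.b))) h) i) (g i)))))
Step 4: (\h.(\g.(\i.((((\g.(\h.((\b.(\c.b)) (g h)))) h) i) (g i)))))
Step 5: (\h.(\g.(\i.(((\i.((\b.(\c.b)) (h i))) i) (g i)))))
Step 6: (\h.(\g.(\i.(((\b.(\c.b)) (h i)) (g i)))))
Step 7: (\h.(\g.(\i.((\c.(h i)) (g i)))))
Step 8: (\h.(\g.(\i.(h i))))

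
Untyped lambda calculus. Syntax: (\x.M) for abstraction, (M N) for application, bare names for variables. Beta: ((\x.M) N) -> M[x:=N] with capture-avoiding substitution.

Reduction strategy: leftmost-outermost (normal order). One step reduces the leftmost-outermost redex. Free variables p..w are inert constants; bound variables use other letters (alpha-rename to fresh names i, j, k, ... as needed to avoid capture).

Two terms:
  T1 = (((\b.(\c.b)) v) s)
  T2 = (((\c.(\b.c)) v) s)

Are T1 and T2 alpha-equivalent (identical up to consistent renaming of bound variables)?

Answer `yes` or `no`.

Term 1: (((\b.(\c.b)) v) s)
Term 2: (((\c.(\b.c)) v) s)
Alpha-equivalence: compare structure up to binder renaming.
Result: True

Answer: yes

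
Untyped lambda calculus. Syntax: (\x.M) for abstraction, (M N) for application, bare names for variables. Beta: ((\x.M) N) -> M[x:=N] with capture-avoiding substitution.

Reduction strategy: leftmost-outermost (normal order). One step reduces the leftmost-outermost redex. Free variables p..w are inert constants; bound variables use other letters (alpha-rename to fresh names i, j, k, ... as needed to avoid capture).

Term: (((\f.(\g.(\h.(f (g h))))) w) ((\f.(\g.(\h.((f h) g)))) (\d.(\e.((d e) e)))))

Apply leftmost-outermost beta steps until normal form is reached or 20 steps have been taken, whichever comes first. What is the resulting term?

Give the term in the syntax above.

Step 0: (((\f.(\g.(\h.(f (g h))))) w) ((\f.(\g.(\h.((f h) g)))) (\d.(\e.((d e) e)))))
Step 1: ((\g.(\h.(w (g h)))) ((\f.(\g.(\h.((f h) g)))) (\d.(\e.((d e) e)))))
Step 2: (\h.(w (((\f.(\g.(\h.((f h) g)))) (\d.(\e.((d e) e)))) h)))
Step 3: (\h.(w ((\g.(\h.(((\d.(\e.((d e) e))) h) g))) h)))
Step 4: (\h.(w (\i.(((\d.(\e.((d e) e))) i) h))))
Step 5: (\h.(w (\i.((\e.((i e) e)) h))))
Step 6: (\h.(w (\i.((i h) h))))

Answer: (\h.(w (\i.((i h) h))))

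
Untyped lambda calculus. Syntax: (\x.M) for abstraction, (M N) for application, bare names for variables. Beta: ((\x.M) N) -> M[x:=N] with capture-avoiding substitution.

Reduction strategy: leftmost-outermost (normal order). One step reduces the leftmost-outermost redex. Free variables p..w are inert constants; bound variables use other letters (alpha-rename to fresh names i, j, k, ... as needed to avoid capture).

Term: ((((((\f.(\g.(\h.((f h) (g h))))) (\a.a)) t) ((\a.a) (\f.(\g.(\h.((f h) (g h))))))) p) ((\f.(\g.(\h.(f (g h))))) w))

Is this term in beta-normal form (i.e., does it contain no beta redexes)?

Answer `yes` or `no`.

Answer: no

Derivation:
Term: ((((((\f.(\g.(\h.((f h) (g h))))) (\a.a)) t) ((\a.a) (\f.(\g.(\h.((f h) (g h))))))) p) ((\f.(\g.(\h.(f (g h))))) w))
Found 3 beta redex(es).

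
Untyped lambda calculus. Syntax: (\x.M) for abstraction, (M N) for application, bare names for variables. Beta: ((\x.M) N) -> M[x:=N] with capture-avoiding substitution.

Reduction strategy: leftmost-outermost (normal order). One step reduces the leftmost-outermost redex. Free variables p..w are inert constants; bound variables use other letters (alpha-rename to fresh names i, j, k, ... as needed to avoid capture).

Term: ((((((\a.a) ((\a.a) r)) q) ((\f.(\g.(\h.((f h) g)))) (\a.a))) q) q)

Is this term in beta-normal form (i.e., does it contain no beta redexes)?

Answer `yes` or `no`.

Term: ((((((\a.a) ((\a.a) r)) q) ((\f.(\g.(\h.((f h) g)))) (\a.a))) q) q)
Found 3 beta redex(es).

Answer: no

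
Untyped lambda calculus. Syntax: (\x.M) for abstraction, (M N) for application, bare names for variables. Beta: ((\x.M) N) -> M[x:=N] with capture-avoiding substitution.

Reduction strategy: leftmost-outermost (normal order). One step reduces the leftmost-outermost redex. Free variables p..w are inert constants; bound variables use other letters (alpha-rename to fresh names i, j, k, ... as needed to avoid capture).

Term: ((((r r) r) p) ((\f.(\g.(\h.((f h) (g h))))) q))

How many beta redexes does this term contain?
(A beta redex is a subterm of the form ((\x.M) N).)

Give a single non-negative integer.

Answer: 1

Derivation:
Term: ((((r r) r) p) ((\f.(\g.(\h.((f h) (g h))))) q))
  Redex: ((\f.(\g.(\h.((f h) (g h))))) q)
Total redexes: 1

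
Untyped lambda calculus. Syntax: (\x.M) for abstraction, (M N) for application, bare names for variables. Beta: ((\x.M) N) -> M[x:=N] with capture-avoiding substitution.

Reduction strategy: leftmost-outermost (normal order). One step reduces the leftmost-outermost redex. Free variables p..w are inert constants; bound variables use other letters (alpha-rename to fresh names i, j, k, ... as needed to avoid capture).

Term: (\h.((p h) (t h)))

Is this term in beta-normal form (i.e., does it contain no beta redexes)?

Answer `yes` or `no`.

Term: (\h.((p h) (t h)))
No beta redexes found.

Answer: yes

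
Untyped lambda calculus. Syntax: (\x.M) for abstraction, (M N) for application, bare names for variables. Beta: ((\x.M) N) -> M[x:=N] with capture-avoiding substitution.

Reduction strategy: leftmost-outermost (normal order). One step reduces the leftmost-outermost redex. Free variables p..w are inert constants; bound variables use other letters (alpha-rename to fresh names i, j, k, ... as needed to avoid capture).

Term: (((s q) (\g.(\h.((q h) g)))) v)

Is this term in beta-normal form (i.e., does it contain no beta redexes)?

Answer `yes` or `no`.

Term: (((s q) (\g.(\h.((q h) g)))) v)
No beta redexes found.

Answer: yes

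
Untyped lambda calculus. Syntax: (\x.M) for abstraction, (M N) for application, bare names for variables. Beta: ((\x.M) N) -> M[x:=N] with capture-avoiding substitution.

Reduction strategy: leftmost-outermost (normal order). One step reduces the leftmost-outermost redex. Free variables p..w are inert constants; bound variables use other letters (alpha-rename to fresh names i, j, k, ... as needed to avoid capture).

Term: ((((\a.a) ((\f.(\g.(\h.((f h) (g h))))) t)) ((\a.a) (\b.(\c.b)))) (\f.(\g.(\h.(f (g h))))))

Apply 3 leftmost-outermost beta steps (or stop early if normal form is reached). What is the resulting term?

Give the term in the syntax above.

Answer: ((\h.((t h) (((\a.a) (\b.(\c.b))) h))) (\f.(\g.(\h.(f (g h))))))

Derivation:
Step 0: ((((\a.a) ((\f.(\g.(\h.((f h) (g h))))) t)) ((\a.a) (\b.(\c.b)))) (\f.(\g.(\h.(f (g h))))))
Step 1: ((((\f.(\g.(\h.((f h) (g h))))) t) ((\a.a) (\b.(\c.b)))) (\f.(\g.(\h.(f (g h))))))
Step 2: (((\g.(\h.((t h) (g h)))) ((\a.a) (\b.(\c.b)))) (\f.(\g.(\h.(f (g h))))))
Step 3: ((\h.((t h) (((\a.a) (\b.(\c.b))) h))) (\f.(\g.(\h.(f (g h))))))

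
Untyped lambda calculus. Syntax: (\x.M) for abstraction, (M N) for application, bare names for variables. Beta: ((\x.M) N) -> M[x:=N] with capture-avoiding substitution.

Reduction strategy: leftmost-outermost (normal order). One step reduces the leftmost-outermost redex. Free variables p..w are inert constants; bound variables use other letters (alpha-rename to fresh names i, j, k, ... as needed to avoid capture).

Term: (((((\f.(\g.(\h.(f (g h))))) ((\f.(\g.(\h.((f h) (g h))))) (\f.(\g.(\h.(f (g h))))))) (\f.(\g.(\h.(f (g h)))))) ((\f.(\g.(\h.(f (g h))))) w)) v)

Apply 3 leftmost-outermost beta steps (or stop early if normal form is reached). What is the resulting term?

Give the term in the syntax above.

Answer: ((((\f.(\g.(\h.((f h) (g h))))) (\f.(\g.(\h.(f (g h)))))) ((\f.(\g.(\h.(f (g h))))) ((\f.(\g.(\h.(f (g h))))) w))) v)

Derivation:
Step 0: (((((\f.(\g.(\h.(f (g h))))) ((\f.(\g.(\h.((f h) (g h))))) (\f.(\g.(\h.(f (g h))))))) (\f.(\g.(\h.(f (g h)))))) ((\f.(\g.(\h.(f (g h))))) w)) v)
Step 1: ((((\g.(\h.(((\f.(\g.(\h.((f h) (g h))))) (\f.(\g.(\h.(f (g h)))))) (g h)))) (\f.(\g.(\h.(f (g h)))))) ((\f.(\g.(\h.(f (g h))))) w)) v)
Step 2: (((\h.(((\f.(\g.(\h.((f h) (g h))))) (\f.(\g.(\h.(f (g h)))))) ((\f.(\g.(\h.(f (g h))))) h))) ((\f.(\g.(\h.(f (g h))))) w)) v)
Step 3: ((((\f.(\g.(\h.((f h) (g h))))) (\f.(\g.(\h.(f (g h)))))) ((\f.(\g.(\h.(f (g h))))) ((\f.(\g.(\h.(f (g h))))) w))) v)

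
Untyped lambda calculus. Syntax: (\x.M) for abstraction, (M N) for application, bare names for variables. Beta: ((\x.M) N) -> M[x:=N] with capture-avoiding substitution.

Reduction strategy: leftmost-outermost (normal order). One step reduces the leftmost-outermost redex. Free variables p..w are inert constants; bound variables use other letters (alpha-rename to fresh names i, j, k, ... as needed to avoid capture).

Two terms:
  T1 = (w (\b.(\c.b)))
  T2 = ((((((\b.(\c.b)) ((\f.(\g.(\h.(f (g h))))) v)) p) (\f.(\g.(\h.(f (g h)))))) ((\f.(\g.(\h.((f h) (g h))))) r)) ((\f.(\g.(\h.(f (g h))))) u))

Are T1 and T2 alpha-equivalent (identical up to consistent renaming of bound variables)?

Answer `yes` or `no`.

Term 1: (w (\b.(\c.b)))
Term 2: ((((((\b.(\c.b)) ((\f.(\g.(\h.(f (g h))))) v)) p) (\f.(\g.(\h.(f (g h)))))) ((\f.(\g.(\h.((f h) (g h))))) r)) ((\f.(\g.(\h.(f (g h))))) u))
Alpha-equivalence: compare structure up to binder renaming.
Result: False

Answer: no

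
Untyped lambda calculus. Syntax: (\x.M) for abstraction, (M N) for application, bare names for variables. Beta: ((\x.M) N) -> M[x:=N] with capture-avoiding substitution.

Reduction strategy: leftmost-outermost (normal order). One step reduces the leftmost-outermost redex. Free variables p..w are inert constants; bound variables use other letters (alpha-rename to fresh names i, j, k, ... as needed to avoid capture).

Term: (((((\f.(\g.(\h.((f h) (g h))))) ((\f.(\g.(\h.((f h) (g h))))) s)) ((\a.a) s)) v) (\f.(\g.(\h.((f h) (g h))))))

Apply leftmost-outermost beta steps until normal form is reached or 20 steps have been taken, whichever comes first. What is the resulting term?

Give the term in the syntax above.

Answer: (((s (s v)) (v (s v))) (\f.(\g.(\h.((f h) (g h))))))

Derivation:
Step 0: (((((\f.(\g.(\h.((f h) (g h))))) ((\f.(\g.(\h.((f h) (g h))))) s)) ((\a.a) s)) v) (\f.(\g.(\h.((f h) (g h))))))
Step 1: ((((\g.(\h.((((\f.(\g.(\h.((f h) (g h))))) s) h) (g h)))) ((\a.a) s)) v) (\f.(\g.(\h.((f h) (g h))))))
Step 2: (((\h.((((\f.(\g.(\h.((f h) (g h))))) s) h) (((\a.a) s) h))) v) (\f.(\g.(\h.((f h) (g h))))))
Step 3: (((((\f.(\g.(\h.((f h) (g h))))) s) v) (((\a.a) s) v)) (\f.(\g.(\h.((f h) (g h))))))
Step 4: ((((\g.(\h.((s h) (g h)))) v) (((\a.a) s) v)) (\f.(\g.(\h.((f h) (g h))))))
Step 5: (((\h.((s h) (v h))) (((\a.a) s) v)) (\f.(\g.(\h.((f h) (g h))))))
Step 6: (((s (((\a.a) s) v)) (v (((\a.a) s) v))) (\f.(\g.(\h.((f h) (g h))))))
Step 7: (((s (s v)) (v (((\a.a) s) v))) (\f.(\g.(\h.((f h) (g h))))))
Step 8: (((s (s v)) (v (s v))) (\f.(\g.(\h.((f h) (g h))))))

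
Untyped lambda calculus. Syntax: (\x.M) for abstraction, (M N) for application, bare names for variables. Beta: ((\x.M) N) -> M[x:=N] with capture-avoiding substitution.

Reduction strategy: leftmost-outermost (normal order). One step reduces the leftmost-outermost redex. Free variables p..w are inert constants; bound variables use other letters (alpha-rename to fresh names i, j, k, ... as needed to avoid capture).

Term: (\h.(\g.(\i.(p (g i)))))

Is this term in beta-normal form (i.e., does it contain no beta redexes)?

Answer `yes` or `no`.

Answer: yes

Derivation:
Term: (\h.(\g.(\i.(p (g i)))))
No beta redexes found.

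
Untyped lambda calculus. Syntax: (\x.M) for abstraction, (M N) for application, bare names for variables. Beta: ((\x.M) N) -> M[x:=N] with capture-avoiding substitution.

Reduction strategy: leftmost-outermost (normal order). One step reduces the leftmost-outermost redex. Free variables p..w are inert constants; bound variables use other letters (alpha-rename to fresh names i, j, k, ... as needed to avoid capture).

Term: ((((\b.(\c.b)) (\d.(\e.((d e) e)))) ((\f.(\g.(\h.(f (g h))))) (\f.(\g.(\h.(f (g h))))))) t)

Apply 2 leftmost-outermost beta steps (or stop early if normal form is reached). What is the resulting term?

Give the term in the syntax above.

Answer: ((\d.(\e.((d e) e))) t)

Derivation:
Step 0: ((((\b.(\c.b)) (\d.(\e.((d e) e)))) ((\f.(\g.(\h.(f (g h))))) (\f.(\g.(\h.(f (g h))))))) t)
Step 1: (((\c.(\d.(\e.((d e) e)))) ((\f.(\g.(\h.(f (g h))))) (\f.(\g.(\h.(f (g h))))))) t)
Step 2: ((\d.(\e.((d e) e))) t)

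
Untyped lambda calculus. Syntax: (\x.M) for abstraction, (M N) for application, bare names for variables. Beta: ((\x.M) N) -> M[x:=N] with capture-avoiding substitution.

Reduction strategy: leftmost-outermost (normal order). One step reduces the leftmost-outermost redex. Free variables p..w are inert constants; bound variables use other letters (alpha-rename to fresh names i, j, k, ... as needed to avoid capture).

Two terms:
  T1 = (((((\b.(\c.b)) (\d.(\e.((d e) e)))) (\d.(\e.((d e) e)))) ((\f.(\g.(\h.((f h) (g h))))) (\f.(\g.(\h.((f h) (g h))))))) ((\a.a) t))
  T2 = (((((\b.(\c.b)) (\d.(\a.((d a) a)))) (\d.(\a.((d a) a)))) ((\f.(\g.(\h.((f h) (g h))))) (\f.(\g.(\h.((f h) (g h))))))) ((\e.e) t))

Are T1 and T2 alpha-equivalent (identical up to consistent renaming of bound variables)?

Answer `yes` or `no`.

Answer: yes

Derivation:
Term 1: (((((\b.(\c.b)) (\d.(\e.((d e) e)))) (\d.(\e.((d e) e)))) ((\f.(\g.(\h.((f h) (g h))))) (\f.(\g.(\h.((f h) (g h))))))) ((\a.a) t))
Term 2: (((((\b.(\c.b)) (\d.(\a.((d a) a)))) (\d.(\a.((d a) a)))) ((\f.(\g.(\h.((f h) (g h))))) (\f.(\g.(\h.((f h) (g h))))))) ((\e.e) t))
Alpha-equivalence: compare structure up to binder renaming.
Result: True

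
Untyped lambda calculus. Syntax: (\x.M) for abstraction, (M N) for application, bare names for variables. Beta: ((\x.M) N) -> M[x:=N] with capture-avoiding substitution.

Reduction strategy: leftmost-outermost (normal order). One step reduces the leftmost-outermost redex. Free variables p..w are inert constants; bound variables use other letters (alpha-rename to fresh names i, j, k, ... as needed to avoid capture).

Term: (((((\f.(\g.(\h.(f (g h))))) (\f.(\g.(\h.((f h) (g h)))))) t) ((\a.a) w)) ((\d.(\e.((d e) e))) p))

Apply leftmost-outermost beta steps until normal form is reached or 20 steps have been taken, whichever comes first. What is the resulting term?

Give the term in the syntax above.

Step 0: (((((\f.(\g.(\h.(f (g h))))) (\f.(\g.(\h.((f h) (g h)))))) t) ((\a.a) w)) ((\d.(\e.((d e) e))) p))
Step 1: ((((\g.(\h.((\f.(\g.(\h.((f h) (g h))))) (g h)))) t) ((\a.a) w)) ((\d.(\e.((d e) e))) p))
Step 2: (((\h.((\f.(\g.(\h.((f h) (g h))))) (t h))) ((\a.a) w)) ((\d.(\e.((d e) e))) p))
Step 3: (((\f.(\g.(\h.((f h) (g h))))) (t ((\a.a) w))) ((\d.(\e.((d e) e))) p))
Step 4: ((\g.(\h.(((t ((\a.a) w)) h) (g h)))) ((\d.(\e.((d e) e))) p))
Step 5: (\h.(((t ((\a.a) w)) h) (((\d.(\e.((d e) e))) p) h)))
Step 6: (\h.(((t w) h) (((\d.(\e.((d e) e))) p) h)))
Step 7: (\h.(((t w) h) ((\e.((p e) e)) h)))
Step 8: (\h.(((t w) h) ((p h) h)))

Answer: (\h.(((t w) h) ((p h) h)))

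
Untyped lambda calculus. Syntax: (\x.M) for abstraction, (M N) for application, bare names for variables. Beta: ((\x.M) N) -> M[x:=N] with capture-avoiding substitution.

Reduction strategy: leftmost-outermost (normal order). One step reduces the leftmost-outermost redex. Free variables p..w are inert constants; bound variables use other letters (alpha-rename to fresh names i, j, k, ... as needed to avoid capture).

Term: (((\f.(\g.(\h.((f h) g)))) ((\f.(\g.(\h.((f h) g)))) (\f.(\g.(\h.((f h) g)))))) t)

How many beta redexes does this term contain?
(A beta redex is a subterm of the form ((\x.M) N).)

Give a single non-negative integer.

Term: (((\f.(\g.(\h.((f h) g)))) ((\f.(\g.(\h.((f h) g)))) (\f.(\g.(\h.((f h) g)))))) t)
  Redex: ((\f.(\g.(\h.((f h) g)))) ((\f.(\g.(\h.((f h) g)))) (\f.(\g.(\h.((f h) g))))))
  Redex: ((\f.(\g.(\h.((f h) g)))) (\f.(\g.(\h.((f h) g)))))
Total redexes: 2

Answer: 2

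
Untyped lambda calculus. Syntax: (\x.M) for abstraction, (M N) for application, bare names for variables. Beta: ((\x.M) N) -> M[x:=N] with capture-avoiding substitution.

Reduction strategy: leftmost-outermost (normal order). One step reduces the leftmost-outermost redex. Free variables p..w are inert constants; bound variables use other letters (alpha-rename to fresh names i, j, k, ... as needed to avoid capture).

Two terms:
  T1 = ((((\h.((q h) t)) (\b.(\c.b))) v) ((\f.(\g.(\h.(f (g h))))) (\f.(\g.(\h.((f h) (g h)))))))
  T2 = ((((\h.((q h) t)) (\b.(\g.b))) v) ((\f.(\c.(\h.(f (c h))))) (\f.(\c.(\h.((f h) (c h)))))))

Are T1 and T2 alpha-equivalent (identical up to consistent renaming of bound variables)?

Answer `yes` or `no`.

Answer: yes

Derivation:
Term 1: ((((\h.((q h) t)) (\b.(\c.b))) v) ((\f.(\g.(\h.(f (g h))))) (\f.(\g.(\h.((f h) (g h)))))))
Term 2: ((((\h.((q h) t)) (\b.(\g.b))) v) ((\f.(\c.(\h.(f (c h))))) (\f.(\c.(\h.((f h) (c h)))))))
Alpha-equivalence: compare structure up to binder renaming.
Result: True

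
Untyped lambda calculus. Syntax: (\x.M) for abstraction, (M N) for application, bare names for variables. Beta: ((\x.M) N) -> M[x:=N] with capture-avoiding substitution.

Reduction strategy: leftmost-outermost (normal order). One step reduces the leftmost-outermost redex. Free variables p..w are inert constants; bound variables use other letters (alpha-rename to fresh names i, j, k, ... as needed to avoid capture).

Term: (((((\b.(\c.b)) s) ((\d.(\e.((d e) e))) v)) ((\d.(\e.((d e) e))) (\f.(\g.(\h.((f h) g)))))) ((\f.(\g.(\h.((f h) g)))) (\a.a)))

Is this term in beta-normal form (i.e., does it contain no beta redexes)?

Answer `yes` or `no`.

Answer: no

Derivation:
Term: (((((\b.(\c.b)) s) ((\d.(\e.((d e) e))) v)) ((\d.(\e.((d e) e))) (\f.(\g.(\h.((f h) g)))))) ((\f.(\g.(\h.((f h) g)))) (\a.a)))
Found 4 beta redex(es).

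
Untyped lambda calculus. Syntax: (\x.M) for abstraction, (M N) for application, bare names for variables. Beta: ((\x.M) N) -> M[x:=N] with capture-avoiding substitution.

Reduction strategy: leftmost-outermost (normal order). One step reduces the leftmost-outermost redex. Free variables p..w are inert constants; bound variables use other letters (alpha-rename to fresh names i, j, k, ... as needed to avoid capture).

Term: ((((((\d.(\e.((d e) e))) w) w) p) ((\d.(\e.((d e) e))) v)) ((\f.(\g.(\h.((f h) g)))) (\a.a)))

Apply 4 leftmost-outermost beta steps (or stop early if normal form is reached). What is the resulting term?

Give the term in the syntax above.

Step 0: ((((((\d.(\e.((d e) e))) w) w) p) ((\d.(\e.((d e) e))) v)) ((\f.(\g.(\h.((f h) g)))) (\a.a)))
Step 1: (((((\e.((w e) e)) w) p) ((\d.(\e.((d e) e))) v)) ((\f.(\g.(\h.((f h) g)))) (\a.a)))
Step 2: (((((w w) w) p) ((\d.(\e.((d e) e))) v)) ((\f.(\g.(\h.((f h) g)))) (\a.a)))
Step 3: (((((w w) w) p) (\e.((v e) e))) ((\f.(\g.(\h.((f h) g)))) (\a.a)))
Step 4: (((((w w) w) p) (\e.((v e) e))) (\g.(\h.(((\a.a) h) g))))

Answer: (((((w w) w) p) (\e.((v e) e))) (\g.(\h.(((\a.a) h) g))))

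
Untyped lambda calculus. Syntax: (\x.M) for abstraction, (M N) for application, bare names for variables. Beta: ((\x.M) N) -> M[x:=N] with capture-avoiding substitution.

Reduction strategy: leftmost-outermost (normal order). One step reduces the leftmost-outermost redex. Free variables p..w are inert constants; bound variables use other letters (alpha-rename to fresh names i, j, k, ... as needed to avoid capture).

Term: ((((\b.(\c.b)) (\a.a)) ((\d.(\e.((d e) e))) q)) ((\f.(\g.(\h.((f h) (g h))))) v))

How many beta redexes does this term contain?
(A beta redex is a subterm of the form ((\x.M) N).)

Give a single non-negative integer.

Term: ((((\b.(\c.b)) (\a.a)) ((\d.(\e.((d e) e))) q)) ((\f.(\g.(\h.((f h) (g h))))) v))
  Redex: ((\b.(\c.b)) (\a.a))
  Redex: ((\d.(\e.((d e) e))) q)
  Redex: ((\f.(\g.(\h.((f h) (g h))))) v)
Total redexes: 3

Answer: 3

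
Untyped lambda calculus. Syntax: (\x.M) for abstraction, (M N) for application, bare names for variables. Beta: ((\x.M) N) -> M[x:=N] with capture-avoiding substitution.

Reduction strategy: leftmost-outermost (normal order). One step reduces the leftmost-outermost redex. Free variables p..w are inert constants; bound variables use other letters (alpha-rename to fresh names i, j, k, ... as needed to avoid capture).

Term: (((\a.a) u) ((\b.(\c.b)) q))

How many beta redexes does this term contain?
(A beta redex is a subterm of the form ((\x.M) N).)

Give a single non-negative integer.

Answer: 2

Derivation:
Term: (((\a.a) u) ((\b.(\c.b)) q))
  Redex: ((\a.a) u)
  Redex: ((\b.(\c.b)) q)
Total redexes: 2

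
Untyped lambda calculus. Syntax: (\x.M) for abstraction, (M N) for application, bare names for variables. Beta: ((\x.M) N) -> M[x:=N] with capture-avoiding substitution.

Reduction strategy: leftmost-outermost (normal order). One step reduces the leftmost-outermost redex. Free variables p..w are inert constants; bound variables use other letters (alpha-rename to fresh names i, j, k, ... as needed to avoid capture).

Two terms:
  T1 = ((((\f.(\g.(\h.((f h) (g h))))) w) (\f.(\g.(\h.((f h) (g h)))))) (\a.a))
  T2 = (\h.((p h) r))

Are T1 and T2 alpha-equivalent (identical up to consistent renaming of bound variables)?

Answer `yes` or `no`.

Term 1: ((((\f.(\g.(\h.((f h) (g h))))) w) (\f.(\g.(\h.((f h) (g h)))))) (\a.a))
Term 2: (\h.((p h) r))
Alpha-equivalence: compare structure up to binder renaming.
Result: False

Answer: no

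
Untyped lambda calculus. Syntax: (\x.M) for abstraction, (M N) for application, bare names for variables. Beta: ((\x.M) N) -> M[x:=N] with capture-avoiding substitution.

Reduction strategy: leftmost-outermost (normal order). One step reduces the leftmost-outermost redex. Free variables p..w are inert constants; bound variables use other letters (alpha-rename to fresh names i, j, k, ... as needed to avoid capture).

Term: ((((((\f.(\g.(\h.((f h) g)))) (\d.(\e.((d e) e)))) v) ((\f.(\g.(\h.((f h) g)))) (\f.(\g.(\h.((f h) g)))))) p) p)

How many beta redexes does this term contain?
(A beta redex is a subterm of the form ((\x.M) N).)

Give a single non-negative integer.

Term: ((((((\f.(\g.(\h.((f h) g)))) (\d.(\e.((d e) e)))) v) ((\f.(\g.(\h.((f h) g)))) (\f.(\g.(\h.((f h) g)))))) p) p)
  Redex: ((\f.(\g.(\h.((f h) g)))) (\d.(\e.((d e) e))))
  Redex: ((\f.(\g.(\h.((f h) g)))) (\f.(\g.(\h.((f h) g)))))
Total redexes: 2

Answer: 2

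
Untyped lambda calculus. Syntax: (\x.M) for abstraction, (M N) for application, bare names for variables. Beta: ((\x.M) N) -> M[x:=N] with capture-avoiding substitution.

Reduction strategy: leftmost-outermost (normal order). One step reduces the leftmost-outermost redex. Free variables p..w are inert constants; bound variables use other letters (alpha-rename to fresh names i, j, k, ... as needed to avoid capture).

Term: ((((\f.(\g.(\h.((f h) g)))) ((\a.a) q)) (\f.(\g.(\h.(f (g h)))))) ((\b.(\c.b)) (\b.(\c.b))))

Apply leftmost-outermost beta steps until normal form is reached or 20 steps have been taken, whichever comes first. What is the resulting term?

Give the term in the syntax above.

Step 0: ((((\f.(\g.(\h.((f h) g)))) ((\a.a) q)) (\f.(\g.(\h.(f (g h)))))) ((\b.(\c.b)) (\b.(\c.b))))
Step 1: (((\g.(\h.((((\a.a) q) h) g))) (\f.(\g.(\h.(f (g h)))))) ((\b.(\c.b)) (\b.(\c.b))))
Step 2: ((\h.((((\a.a) q) h) (\f.(\g.(\h.(f (g h))))))) ((\b.(\c.b)) (\b.(\c.b))))
Step 3: ((((\a.a) q) ((\b.(\c.b)) (\b.(\c.b)))) (\f.(\g.(\h.(f (g h))))))
Step 4: ((q ((\b.(\c.b)) (\b.(\c.b)))) (\f.(\g.(\h.(f (g h))))))
Step 5: ((q (\c.(\b.(\c.b)))) (\f.(\g.(\h.(f (g h))))))

Answer: ((q (\c.(\b.(\c.b)))) (\f.(\g.(\h.(f (g h))))))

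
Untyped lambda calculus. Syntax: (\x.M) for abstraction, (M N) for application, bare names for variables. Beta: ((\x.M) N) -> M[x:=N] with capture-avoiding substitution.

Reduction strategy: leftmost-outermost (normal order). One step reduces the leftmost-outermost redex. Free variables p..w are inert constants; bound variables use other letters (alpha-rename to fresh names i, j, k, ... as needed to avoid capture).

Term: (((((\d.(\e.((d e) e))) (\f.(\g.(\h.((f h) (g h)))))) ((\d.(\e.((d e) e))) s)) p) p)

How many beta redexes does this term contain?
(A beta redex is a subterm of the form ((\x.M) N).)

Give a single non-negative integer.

Answer: 2

Derivation:
Term: (((((\d.(\e.((d e) e))) (\f.(\g.(\h.((f h) (g h)))))) ((\d.(\e.((d e) e))) s)) p) p)
  Redex: ((\d.(\e.((d e) e))) (\f.(\g.(\h.((f h) (g h))))))
  Redex: ((\d.(\e.((d e) e))) s)
Total redexes: 2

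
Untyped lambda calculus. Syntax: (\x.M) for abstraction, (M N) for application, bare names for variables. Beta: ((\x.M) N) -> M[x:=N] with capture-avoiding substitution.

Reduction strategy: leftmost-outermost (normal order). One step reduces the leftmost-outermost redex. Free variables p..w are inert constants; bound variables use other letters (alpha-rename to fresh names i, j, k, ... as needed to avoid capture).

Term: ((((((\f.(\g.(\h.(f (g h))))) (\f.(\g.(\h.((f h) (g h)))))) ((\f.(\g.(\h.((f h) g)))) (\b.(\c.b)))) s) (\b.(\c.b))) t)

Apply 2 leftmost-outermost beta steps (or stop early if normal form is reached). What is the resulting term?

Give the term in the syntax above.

Step 0: ((((((\f.(\g.(\h.(f (g h))))) (\f.(\g.(\h.((f h) (g h)))))) ((\f.(\g.(\h.((f h) g)))) (\b.(\c.b)))) s) (\b.(\c.b))) t)
Step 1: (((((\g.(\h.((\f.(\g.(\h.((f h) (g h))))) (g h)))) ((\f.(\g.(\h.((f h) g)))) (\b.(\c.b)))) s) (\b.(\c.b))) t)
Step 2: ((((\h.((\f.(\g.(\h.((f h) (g h))))) (((\f.(\g.(\h.((f h) g)))) (\b.(\c.b))) h))) s) (\b.(\c.b))) t)

Answer: ((((\h.((\f.(\g.(\h.((f h) (g h))))) (((\f.(\g.(\h.((f h) g)))) (\b.(\c.b))) h))) s) (\b.(\c.b))) t)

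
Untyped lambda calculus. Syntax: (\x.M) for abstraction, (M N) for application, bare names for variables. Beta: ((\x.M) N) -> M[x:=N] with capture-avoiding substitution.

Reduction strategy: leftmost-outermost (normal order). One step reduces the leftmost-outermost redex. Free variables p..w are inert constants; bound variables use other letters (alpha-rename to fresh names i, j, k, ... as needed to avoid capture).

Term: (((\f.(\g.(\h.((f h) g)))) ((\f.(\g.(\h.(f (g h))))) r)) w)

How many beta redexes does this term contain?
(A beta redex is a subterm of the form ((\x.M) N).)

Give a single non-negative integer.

Term: (((\f.(\g.(\h.((f h) g)))) ((\f.(\g.(\h.(f (g h))))) r)) w)
  Redex: ((\f.(\g.(\h.((f h) g)))) ((\f.(\g.(\h.(f (g h))))) r))
  Redex: ((\f.(\g.(\h.(f (g h))))) r)
Total redexes: 2

Answer: 2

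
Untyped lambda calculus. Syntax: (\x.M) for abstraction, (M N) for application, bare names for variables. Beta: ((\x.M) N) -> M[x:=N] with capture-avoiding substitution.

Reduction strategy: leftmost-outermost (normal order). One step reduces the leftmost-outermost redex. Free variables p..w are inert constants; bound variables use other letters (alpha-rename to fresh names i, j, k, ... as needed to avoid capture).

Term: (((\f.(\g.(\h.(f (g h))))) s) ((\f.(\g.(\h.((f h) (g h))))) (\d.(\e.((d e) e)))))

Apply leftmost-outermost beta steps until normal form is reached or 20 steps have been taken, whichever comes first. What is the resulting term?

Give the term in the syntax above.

Answer: (\h.(s (\i.((i (h i)) (h i)))))

Derivation:
Step 0: (((\f.(\g.(\h.(f (g h))))) s) ((\f.(\g.(\h.((f h) (g h))))) (\d.(\e.((d e) e)))))
Step 1: ((\g.(\h.(s (g h)))) ((\f.(\g.(\h.((f h) (g h))))) (\d.(\e.((d e) e)))))
Step 2: (\h.(s (((\f.(\g.(\h.((f h) (g h))))) (\d.(\e.((d e) e)))) h)))
Step 3: (\h.(s ((\g.(\h.(((\d.(\e.((d e) e))) h) (g h)))) h)))
Step 4: (\h.(s (\i.(((\d.(\e.((d e) e))) i) (h i)))))
Step 5: (\h.(s (\i.((\e.((i e) e)) (h i)))))
Step 6: (\h.(s (\i.((i (h i)) (h i)))))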